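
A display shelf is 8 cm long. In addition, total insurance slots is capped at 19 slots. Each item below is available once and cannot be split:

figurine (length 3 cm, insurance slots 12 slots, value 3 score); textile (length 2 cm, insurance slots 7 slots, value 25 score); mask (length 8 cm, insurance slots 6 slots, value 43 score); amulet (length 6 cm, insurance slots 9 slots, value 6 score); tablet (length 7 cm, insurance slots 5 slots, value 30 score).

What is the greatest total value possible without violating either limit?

Feasible sets respecting both limits:
- mask: length 8, insurance slots 6, value 43
- textile+amulet: length 8, insurance slots 16, value 31
- tablet: length 7, insurance slots 5, value 30
- figurine+textile: length 5, insurance slots 19, value 28
Best: 43 score.

43 score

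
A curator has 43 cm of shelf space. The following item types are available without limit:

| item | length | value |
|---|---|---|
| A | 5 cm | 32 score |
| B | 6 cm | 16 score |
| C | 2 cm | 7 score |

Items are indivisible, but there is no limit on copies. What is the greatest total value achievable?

263 score

Best value-per-unit is A at 32/5; filling with it alone gives 8×32 = 256.
Optimal mix: 8×A + 1×C → length 42, value 263.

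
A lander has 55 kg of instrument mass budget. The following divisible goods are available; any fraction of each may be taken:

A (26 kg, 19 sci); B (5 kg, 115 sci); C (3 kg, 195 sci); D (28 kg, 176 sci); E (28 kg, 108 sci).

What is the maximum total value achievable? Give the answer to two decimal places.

559.29

Take in order of value per unit:
- C (195/3 per unit): all 3 → value 195, running total 195.00
- B (115/5 per unit): all 5 → value 115, running total 310.00
- D (176/28 per unit): all 28 → value 176, running total 486.00
- E (108/28 per unit): 19 of 28 → value 19×108/28 = 73.2857, running total 559.29
Total 559.29.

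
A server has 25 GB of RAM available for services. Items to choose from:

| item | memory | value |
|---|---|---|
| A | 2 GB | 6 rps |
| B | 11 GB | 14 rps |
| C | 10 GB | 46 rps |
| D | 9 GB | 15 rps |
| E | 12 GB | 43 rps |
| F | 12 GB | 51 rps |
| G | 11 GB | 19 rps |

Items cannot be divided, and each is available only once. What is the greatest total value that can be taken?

103 rps

This is a 0/1 knapsack; check combinations near the capacity.
- A+C+F: memory 2+10+12=24, value 6+46+51=103
- C+F: memory 10+12=22, value 46+51=97
- A+C+E: memory 2+10+12=24, value 6+46+43=95
Best: 103 rps.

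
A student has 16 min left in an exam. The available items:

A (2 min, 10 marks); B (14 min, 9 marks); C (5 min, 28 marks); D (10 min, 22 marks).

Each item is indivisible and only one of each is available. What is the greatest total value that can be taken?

50 marks

Check high-value combinations within 16 min:
- C+D: time 5+10=15, value 28+22=50
- A+C: time 2+5=7, value 10+28=38
- A+D: time 2+10=12, value 10+22=32
- C: time 5, value 28
Best: 50 marks.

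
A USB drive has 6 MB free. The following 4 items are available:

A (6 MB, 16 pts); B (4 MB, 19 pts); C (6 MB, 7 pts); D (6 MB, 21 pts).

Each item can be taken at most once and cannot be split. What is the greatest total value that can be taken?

21 pts

Check high-value combinations within 6 MB:
- D: size 6, value 21
- B: size 4, value 19
- A: size 6, value 16
- C: size 6, value 7
Best: 21 pts.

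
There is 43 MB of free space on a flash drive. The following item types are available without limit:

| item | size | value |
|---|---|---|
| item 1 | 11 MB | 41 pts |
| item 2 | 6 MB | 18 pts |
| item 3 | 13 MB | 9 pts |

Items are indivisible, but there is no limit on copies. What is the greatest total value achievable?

Best value-per-unit is item 1 at 41/11; filling with it alone gives 3×41 = 123.
Optimal mix: 3×item 1 + 1×item 2 → size 39, value 141.

141 pts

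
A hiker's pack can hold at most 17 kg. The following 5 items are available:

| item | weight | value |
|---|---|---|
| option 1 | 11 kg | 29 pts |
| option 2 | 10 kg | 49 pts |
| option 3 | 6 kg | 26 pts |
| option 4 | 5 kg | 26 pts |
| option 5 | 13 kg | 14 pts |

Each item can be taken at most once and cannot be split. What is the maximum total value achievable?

Check high-value combinations within 17 kg:
- option 2+option 4: weight 10+5=15, value 49+26=75
- option 2+option 3: weight 10+6=16, value 49+26=75
- option 1+option 4: weight 11+5=16, value 29+26=55
Best: 75 pts.

75 pts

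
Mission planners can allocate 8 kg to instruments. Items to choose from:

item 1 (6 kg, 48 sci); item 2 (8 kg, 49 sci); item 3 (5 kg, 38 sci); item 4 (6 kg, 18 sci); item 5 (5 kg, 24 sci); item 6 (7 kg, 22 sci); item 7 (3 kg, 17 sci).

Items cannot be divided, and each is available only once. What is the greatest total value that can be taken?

55 sci

Check high-value combinations within 8 kg:
- item 3+item 7: mass 5+3=8, value 38+17=55
- item 2: mass 8, value 49
- item 1: mass 6, value 48
- item 5+item 7: mass 5+3=8, value 24+17=41
- item 3: mass 5, value 38
Best: 55 sci.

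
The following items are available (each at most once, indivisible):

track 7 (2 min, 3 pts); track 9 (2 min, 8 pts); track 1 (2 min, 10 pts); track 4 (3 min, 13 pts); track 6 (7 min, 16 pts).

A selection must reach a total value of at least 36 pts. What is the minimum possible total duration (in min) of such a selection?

12

Subsets with value ≥ 36, sorted by total duration:
- track 1+track 4+track 6: duration 12, value 39
- track 9+track 4+track 6: duration 12, value 37
- track 7+track 9+track 1+track 6: duration 13, value 37
- track 9+track 1+track 4+track 6: duration 14, value 47
Minimum duration: 12 min.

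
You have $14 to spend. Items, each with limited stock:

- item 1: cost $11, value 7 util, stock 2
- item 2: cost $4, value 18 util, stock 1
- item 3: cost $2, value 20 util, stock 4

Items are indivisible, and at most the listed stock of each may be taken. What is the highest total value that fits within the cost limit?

98 util

Best selections within cost 14 and stock limits:
- 1×item 2 + 4×item 3: cost 12, value 98
- 4×item 3: cost 8, value 80
- 1×item 2 + 3×item 3: cost 10, value 78
Best: 98 util.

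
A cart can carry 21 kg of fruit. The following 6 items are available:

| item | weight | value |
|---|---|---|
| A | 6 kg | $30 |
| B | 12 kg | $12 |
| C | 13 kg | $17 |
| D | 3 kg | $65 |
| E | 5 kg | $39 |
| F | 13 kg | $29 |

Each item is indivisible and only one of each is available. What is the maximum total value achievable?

This is a 0/1 knapsack; check combinations near the capacity.
- A+D+E: weight 6+3+5=14, value 30+65+39=134
- D+E+F: weight 3+5+13=21, value 65+39+29=133
- C+D+E: weight 13+3+5=21, value 17+65+39=121
- B+D+E: weight 12+3+5=20, value 12+65+39=116
Best: $134.

$134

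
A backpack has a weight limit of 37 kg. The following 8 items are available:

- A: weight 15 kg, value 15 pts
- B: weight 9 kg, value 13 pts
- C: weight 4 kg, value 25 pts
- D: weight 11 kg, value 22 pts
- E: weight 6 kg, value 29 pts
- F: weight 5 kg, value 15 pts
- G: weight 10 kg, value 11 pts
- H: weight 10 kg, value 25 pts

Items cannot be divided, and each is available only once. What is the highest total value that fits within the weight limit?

Check high-value combinations within 37 kg:
- C+D+E+F+H: weight 4+11+6+5+10=36, value 25+22+29+15+25=116
- B+C+E+F+H: weight 9+4+6+5+10=34, value 13+25+29+15+25=107
- C+E+F+G+H: weight 4+6+5+10+10=35, value 25+29+15+11+25=105
- B+C+D+E+F: weight 9+4+11+6+5=35, value 13+25+22+29+15=104
Best: 116 pts.

116 pts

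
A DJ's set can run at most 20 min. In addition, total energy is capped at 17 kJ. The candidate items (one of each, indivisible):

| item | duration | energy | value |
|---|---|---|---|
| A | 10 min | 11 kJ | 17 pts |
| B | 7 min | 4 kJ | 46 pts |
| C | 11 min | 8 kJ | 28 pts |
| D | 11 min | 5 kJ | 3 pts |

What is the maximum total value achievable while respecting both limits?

Feasible sets respecting both limits:
- B+C: duration 18, energy 12, value 74
- A+B: duration 17, energy 15, value 63
- B+D: duration 18, energy 9, value 49
Best: 74 pts.

74 pts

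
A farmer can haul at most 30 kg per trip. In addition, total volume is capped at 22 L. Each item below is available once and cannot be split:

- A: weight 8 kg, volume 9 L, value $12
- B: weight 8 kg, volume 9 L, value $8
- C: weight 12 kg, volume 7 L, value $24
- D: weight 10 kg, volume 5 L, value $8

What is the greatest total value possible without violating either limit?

$44

Feasible sets respecting both limits:
- A+C+D: weight 30, volume 21, value 44
- B+C+D: weight 30, volume 21, value 40
- A+C: weight 20, volume 16, value 36
- B+C: weight 20, volume 16, value 32
Best: $44.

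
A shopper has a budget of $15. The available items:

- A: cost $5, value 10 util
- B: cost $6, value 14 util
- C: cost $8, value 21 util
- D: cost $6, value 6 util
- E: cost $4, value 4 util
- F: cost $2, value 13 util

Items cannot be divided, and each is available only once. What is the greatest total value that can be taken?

This is a 0/1 knapsack; check combinations near the capacity.
- A+C+F: cost 5+8+2=15, value 10+21+13=44
- C+E+F: cost 8+4+2=14, value 21+4+13=38
- A+B+F: cost 5+6+2=13, value 10+14+13=37
- B+C: cost 6+8=14, value 14+21=35
- C+F: cost 8+2=10, value 21+13=34
Best: 44 util.

44 util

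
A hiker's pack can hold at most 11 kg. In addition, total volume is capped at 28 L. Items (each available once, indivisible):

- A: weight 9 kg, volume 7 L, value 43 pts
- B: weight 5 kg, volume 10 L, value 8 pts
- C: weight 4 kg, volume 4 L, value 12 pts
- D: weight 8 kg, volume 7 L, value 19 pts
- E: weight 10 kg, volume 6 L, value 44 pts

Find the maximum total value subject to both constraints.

Feasible sets respecting both limits:
- E: weight 10, volume 6, value 44
- A: weight 9, volume 7, value 43
- B+C: weight 9, volume 14, value 20
Best: 44 pts.

44 pts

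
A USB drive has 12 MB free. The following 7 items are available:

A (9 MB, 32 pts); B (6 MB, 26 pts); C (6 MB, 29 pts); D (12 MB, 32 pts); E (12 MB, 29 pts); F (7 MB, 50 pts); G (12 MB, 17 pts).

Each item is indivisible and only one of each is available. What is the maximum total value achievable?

Check high-value combinations within 12 MB:
- B+C: size 6+6=12, value 26+29=55
- F: size 7, value 50
- A: size 9, value 32
- D: size 12, value 32
- C: size 6, value 29
Best: 55 pts.

55 pts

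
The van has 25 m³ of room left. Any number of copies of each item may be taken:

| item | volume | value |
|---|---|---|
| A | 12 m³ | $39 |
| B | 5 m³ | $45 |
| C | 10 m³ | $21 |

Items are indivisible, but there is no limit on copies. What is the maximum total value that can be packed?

$225

Best value-per-unit is B at 45/5, and filling with it alone uses volume 5×5=25. No mix of the others beats 5×45 = 225.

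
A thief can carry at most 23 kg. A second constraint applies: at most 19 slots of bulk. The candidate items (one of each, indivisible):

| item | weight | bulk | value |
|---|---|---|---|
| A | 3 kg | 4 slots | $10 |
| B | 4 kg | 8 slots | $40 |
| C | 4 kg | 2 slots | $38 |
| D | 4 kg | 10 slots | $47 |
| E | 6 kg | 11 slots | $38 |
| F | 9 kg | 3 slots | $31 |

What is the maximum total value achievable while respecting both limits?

$126

Feasible sets respecting both limits:
- A+C+D+F: weight 20, bulk 19, value 126
- A+B+C+F: weight 20, bulk 17, value 119
- C+D+F: weight 17, bulk 15, value 116
Best: $126.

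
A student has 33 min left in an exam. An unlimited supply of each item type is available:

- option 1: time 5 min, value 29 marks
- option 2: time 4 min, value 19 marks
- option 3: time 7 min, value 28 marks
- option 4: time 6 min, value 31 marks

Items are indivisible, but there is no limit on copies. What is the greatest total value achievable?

Best value-per-unit is option 1 at 29/5; filling with it alone gives 6×29 = 174.
Optimal mix: 5×option 1 + 2×option 2 → time 33, value 183.

183 marks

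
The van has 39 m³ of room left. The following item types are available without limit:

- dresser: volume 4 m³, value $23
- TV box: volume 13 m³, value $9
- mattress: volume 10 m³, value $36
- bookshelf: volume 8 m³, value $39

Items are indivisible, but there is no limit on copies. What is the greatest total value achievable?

Best value-per-unit is dresser at 23/4, and filling with it alone uses volume 9×4=36. No mix of the others beats 9×23 = 207.

$207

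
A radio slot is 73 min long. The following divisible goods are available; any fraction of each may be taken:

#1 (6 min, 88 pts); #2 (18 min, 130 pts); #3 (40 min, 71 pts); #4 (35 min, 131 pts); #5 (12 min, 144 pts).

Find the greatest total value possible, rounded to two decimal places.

496.55

Take in order of value per unit:
- #1 (88/6 per unit): all 6 → value 88, running total 88.00
- #5 (144/12 per unit): all 12 → value 144, running total 232.00
- #2 (130/18 per unit): all 18 → value 130, running total 362.00
- #4 (131/35 per unit): all 35 → value 131, running total 493.00
- #3 (71/40 per unit): 2 of 40 → value 2×71/40 = 3.5500, running total 496.55
Total 496.55.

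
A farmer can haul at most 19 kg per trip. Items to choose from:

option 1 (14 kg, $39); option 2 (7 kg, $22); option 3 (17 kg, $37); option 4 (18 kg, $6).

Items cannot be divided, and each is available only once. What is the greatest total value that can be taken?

$39

Check high-value combinations within 19 kg:
- option 1: weight 14, value 39
- option 3: weight 17, value 37
- option 2: weight 7, value 22
- option 4: weight 18, value 6
Best: $39.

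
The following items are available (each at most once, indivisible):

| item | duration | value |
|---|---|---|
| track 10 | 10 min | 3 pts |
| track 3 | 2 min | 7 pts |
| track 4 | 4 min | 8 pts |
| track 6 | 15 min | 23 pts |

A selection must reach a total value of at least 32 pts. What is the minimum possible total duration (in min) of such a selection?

21

Subsets with value ≥ 32, sorted by total duration:
- track 3+track 4+track 6: duration 21, value 38
- track 10+track 3+track 6: duration 27, value 33
Minimum duration: 21 min.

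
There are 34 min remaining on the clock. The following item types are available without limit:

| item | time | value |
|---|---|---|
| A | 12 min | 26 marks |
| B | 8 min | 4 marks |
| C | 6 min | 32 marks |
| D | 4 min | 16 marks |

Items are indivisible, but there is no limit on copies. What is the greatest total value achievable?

176 marks

Best value-per-unit is C at 32/6; filling with it alone gives 5×32 = 160.
Optimal mix: 5×C + 1×D → time 34, value 176.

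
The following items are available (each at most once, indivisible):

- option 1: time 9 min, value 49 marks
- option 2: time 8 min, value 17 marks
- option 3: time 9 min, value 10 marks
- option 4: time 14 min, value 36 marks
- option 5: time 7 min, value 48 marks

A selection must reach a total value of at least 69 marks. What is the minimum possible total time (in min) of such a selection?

Subsets with value ≥ 69, sorted by total time:
- option 1+option 5: time 16, value 97
- option 4+option 5: time 21, value 84
- option 1+option 4: time 23, value 85
- option 1+option 2+option 5: time 24, value 114
Minimum time: 16 min.

16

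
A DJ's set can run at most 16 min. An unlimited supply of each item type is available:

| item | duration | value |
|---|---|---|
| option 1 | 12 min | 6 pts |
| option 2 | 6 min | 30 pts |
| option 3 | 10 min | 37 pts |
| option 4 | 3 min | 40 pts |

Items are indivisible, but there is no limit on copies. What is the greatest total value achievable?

200 pts

Best value-per-unit is option 4 at 40/3, and filling with it alone uses duration 5×3=15. No mix of the others beats 5×40 = 200.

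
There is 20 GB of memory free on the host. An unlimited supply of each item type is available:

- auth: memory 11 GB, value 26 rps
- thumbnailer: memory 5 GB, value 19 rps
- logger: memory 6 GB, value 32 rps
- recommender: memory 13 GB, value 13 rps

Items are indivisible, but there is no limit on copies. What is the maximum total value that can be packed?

96 rps

Best value-per-unit is logger at 32/6, and filling with it alone uses memory 3×6=18. No mix of the others beats 3×32 = 96.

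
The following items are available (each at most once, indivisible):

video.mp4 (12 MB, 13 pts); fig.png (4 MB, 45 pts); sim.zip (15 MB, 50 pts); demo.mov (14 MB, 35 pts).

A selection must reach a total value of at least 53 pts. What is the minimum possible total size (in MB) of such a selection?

16

Subsets with value ≥ 53, sorted by total size:
- video.mp4+fig.png: size 16, value 58
- fig.png+demo.mov: size 18, value 80
- fig.png+sim.zip: size 19, value 95
Minimum size: 16 MB.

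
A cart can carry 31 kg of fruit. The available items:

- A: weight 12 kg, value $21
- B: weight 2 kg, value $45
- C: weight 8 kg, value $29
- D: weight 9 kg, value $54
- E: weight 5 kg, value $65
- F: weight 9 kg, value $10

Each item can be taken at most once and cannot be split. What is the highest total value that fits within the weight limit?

$193

Check high-value combinations within 31 kg:
- B+C+D+E: weight 2+8+9+5=24, value 45+29+54+65=193
- A+B+D+E: weight 12+2+9+5=28, value 21+45+54+65=185
- B+D+E+F: weight 2+9+5+9=25, value 45+54+65+10=174
- B+D+E: weight 2+9+5=16, value 45+54+65=164
Best: $193.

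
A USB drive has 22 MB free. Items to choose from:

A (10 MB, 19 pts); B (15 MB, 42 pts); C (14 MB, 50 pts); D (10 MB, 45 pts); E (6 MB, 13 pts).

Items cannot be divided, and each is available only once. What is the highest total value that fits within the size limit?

64 pts

Check high-value combinations within 22 MB:
- A+D: size 10+10=20, value 19+45=64
- C+E: size 14+6=20, value 50+13=63
- D+E: size 10+6=16, value 45+13=58
- B+E: size 15+6=21, value 42+13=55
- C: size 14, value 50
Best: 64 pts.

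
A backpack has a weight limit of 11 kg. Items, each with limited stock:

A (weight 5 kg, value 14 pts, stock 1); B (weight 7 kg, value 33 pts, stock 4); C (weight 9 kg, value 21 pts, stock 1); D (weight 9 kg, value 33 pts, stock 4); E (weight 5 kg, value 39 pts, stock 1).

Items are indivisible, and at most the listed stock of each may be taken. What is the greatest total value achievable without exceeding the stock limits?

Top feasible selections:
- 1×A + 1×E: weight 10, value 53
- 1×E: weight 5, value 39
Best: 53 pts.

53 pts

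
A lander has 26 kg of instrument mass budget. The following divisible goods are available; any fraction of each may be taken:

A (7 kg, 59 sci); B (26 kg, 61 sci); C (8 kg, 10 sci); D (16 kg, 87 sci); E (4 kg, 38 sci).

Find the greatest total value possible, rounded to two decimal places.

178.56

Take in order of value per unit:
- E (38/4 per unit): all 4 → value 38, running total 38.00
- A (59/7 per unit): all 7 → value 59, running total 97.00
- D (87/16 per unit): 15 of 16 → value 15×87/16 = 81.5625, running total 178.56
Total 178.56.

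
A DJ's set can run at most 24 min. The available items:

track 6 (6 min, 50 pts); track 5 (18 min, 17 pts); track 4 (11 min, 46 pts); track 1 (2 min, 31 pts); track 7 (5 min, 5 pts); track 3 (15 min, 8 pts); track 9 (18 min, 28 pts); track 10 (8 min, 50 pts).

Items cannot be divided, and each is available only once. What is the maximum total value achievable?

136 pts

Check high-value combinations within 24 min:
- track 6+track 1+track 7+track 10: duration 6+2+5+8=21, value 50+31+5+50=136
- track 6+track 4+track 1+track 7: duration 6+11+2+5=24, value 50+46+31+5=132
- track 6+track 1+track 10: duration 6+2+8=16, value 50+31+50=131
- track 6+track 4+track 1: duration 6+11+2=19, value 50+46+31=127
Best: 136 pts.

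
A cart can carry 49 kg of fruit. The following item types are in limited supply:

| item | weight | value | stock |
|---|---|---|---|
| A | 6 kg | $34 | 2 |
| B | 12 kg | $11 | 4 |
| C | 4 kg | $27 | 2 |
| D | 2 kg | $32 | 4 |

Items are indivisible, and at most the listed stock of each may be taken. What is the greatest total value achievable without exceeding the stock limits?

$261

Top feasible selections:
- 2×A + 1×B + 2×C + 4×D: weight 40, value 261
- 2×A + 2×C + 4×D: weight 28, value 250
- 2×A + 2×B + 1×C + 4×D: weight 48, value 245
Best: $261.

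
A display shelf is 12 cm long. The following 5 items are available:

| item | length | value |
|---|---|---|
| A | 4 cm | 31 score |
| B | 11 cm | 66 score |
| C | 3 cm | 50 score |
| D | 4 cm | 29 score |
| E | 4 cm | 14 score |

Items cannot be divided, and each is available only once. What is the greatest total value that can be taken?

Check high-value combinations within 12 cm:
- A+C+D: length 4+3+4=11, value 31+50+29=110
- A+C+E: length 4+3+4=11, value 31+50+14=95
- C+D+E: length 3+4+4=11, value 50+29+14=93
- A+C: length 4+3=7, value 31+50=81
- C+D: length 3+4=7, value 50+29=79
Best: 110 score.

110 score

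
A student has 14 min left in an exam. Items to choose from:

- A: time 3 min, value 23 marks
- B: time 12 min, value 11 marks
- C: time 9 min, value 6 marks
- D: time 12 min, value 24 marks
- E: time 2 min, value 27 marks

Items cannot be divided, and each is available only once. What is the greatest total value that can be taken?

Check high-value combinations within 14 min:
- A+C+E: time 3+9+2=14, value 23+6+27=56
- D+E: time 12+2=14, value 24+27=51
- A+E: time 3+2=5, value 23+27=50
- B+E: time 12+2=14, value 11+27=38
Best: 56 marks.

56 marks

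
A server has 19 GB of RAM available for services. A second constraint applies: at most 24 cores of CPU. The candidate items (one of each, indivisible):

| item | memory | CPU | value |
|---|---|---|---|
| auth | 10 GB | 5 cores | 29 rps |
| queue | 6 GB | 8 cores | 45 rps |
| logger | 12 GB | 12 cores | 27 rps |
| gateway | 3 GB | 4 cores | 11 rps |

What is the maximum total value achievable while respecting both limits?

85 rps

Feasible sets respecting both limits:
- auth+queue+gateway: memory 19, CPU 17, value 85
- auth+queue: memory 16, CPU 13, value 74
- queue+logger: memory 18, CPU 20, value 72
- queue+gateway: memory 9, CPU 12, value 56
Best: 85 rps.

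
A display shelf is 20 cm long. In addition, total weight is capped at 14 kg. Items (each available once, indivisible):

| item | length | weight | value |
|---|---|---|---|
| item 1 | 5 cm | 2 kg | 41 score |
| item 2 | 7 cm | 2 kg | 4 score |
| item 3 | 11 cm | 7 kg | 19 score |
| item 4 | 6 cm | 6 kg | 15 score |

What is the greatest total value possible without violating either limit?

60 score

Feasible sets respecting both limits:
- item 1+item 3: length 16, weight 9, value 60
- item 1+item 2+item 4: length 18, weight 10, value 60
- item 1+item 4: length 11, weight 8, value 56
Best: 60 score.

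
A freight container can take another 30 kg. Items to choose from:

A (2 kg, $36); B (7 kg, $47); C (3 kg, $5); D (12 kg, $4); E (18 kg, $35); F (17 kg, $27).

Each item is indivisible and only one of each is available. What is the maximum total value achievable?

$123

Check high-value combinations within 30 kg:
- A+B+C+E: weight 2+7+3+18=30, value 36+47+5+35=123
- A+B+E: weight 2+7+18=27, value 36+47+35=118
- A+B+C+F: weight 2+7+3+17=29, value 36+47+5+27=115
- A+B+F: weight 2+7+17=26, value 36+47+27=110
- A+B+C+D: weight 2+7+3+12=24, value 36+47+5+4=92
Best: $123.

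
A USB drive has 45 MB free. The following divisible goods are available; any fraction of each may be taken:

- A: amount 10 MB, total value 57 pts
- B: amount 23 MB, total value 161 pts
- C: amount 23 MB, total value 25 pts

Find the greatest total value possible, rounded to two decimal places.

Take in order of value per unit:
- B (161/23 per unit): all 23 → value 161, running total 161.00
- A (57/10 per unit): all 10 → value 57, running total 218.00
- C (25/23 per unit): 12 of 23 → value 12×25/23 = 13.0435, running total 231.04
Total 231.04.

231.04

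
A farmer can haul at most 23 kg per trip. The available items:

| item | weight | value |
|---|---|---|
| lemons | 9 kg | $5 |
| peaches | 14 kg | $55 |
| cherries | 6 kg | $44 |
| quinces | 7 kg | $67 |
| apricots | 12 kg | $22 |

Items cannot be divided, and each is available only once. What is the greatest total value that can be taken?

$122

Check high-value combinations within 23 kg:
- peaches+quinces: weight 14+7=21, value 55+67=122
- lemons+cherries+quinces: weight 9+6+7=22, value 5+44+67=116
- cherries+quinces: weight 6+7=13, value 44+67=111
- peaches+cherries: weight 14+6=20, value 55+44=99
- quinces+apricots: weight 7+12=19, value 67+22=89
Best: $122.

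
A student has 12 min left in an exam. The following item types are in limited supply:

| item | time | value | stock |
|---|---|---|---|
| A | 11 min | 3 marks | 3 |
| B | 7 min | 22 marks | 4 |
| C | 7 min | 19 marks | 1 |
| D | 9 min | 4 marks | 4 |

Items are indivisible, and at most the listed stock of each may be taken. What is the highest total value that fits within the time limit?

22 marks

Best selections within time 12 and stock limits:
- 1×B: time 7, value 22
- 1×C: time 7, value 19
Best: 22 marks.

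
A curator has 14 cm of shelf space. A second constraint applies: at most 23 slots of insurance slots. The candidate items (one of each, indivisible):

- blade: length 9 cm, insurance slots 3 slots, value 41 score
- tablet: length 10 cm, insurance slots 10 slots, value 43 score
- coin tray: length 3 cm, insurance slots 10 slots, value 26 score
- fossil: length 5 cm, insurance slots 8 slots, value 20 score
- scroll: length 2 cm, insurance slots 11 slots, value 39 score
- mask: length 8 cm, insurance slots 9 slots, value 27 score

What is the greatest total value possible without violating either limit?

Feasible sets respecting both limits:
- tablet+scroll: length 12, insurance slots 21, value 82
- blade+scroll: length 11, insurance slots 14, value 80
- tablet+coin tray: length 13, insurance slots 20, value 69
Best: 82 score.

82 score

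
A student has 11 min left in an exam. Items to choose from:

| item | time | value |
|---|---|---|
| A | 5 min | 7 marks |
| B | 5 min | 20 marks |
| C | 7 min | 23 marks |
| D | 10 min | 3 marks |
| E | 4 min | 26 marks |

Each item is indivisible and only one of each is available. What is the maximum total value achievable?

Check high-value combinations within 11 min:
- C+E: time 7+4=11, value 23+26=49
- B+E: time 5+4=9, value 20+26=46
- A+E: time 5+4=9, value 7+26=33
Best: 49 marks.

49 marks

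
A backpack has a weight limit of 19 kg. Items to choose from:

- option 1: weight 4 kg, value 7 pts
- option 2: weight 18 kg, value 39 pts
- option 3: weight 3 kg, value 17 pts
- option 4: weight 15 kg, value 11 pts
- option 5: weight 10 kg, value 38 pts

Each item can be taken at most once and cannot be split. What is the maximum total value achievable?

62 pts

This is a 0/1 knapsack; check combinations near the capacity.
- option 1+option 3+option 5: weight 4+3+10=17, value 7+17+38=62
- option 3+option 5: weight 3+10=13, value 17+38=55
- option 1+option 5: weight 4+10=14, value 7+38=45
Best: 62 pts.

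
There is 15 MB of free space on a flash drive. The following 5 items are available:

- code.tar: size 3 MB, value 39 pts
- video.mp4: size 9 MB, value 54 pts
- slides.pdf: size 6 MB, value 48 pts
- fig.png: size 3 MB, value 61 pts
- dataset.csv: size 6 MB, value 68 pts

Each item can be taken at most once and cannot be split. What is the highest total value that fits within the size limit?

177 pts

This is a 0/1 knapsack; check combinations near the capacity.
- slides.pdf+fig.png+dataset.csv: size 6+3+6=15, value 48+61+68=177
- code.tar+fig.png+dataset.csv: size 3+3+6=12, value 39+61+68=168
- code.tar+slides.pdf+dataset.csv: size 3+6+6=15, value 39+48+68=155
- code.tar+video.mp4+fig.png: size 3+9+3=15, value 39+54+61=154
Best: 177 pts.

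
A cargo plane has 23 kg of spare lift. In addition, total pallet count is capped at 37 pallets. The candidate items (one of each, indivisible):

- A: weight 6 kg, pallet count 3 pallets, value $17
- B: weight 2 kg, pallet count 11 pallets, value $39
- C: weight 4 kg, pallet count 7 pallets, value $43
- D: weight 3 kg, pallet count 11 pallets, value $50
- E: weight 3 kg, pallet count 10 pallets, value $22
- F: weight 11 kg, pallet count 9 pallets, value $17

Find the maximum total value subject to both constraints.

Feasible sets respecting both limits:
- A+B+C+D: weight 15, pallet count 32, value 149
- B+C+D: weight 9, pallet count 29, value 132
- A+C+D+E: weight 16, pallet count 31, value 132
Best: $149.

$149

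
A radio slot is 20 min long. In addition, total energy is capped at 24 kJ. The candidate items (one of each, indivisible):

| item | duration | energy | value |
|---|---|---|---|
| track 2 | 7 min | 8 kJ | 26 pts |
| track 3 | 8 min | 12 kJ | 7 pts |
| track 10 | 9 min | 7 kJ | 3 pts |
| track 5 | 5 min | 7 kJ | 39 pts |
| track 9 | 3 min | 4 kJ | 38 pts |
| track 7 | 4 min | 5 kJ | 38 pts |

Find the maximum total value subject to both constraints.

Feasible sets respecting both limits:
- track 2+track 5+track 9+track 7: duration 19, energy 24, value 141
- track 5+track 9+track 7: duration 12, energy 16, value 115
- track 2+track 5+track 9: duration 15, energy 19, value 103
Best: 141 pts.

141 pts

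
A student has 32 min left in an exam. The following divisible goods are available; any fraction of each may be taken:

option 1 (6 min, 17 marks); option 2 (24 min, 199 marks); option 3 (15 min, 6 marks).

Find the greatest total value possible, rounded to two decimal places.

Take in order of value per unit:
- option 2 (199/24 per unit): all 24 → value 199, running total 199.00
- option 1 (17/6 per unit): all 6 → value 17, running total 216.00
- option 3 (6/15 per unit): 2 of 15 → value 2×6/15 = 0.8000, running total 216.80
Total 216.80.

216.80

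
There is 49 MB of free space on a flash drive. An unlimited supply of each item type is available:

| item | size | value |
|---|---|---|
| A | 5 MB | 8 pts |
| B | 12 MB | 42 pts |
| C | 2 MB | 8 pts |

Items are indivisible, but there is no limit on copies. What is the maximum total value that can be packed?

192 pts

Best value-per-unit is C at 8/2, and filling with it alone uses size 24×2=48. No mix of the others beats 24×8 = 192.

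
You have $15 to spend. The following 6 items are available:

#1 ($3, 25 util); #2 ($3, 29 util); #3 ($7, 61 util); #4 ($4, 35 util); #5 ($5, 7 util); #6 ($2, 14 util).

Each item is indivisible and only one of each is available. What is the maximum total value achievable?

Check high-value combinations within $15:
- #1+#2+#3+#6: cost 3+3+7+2=15, value 25+29+61+14=129
- #2+#3+#4: cost 3+7+4=14, value 29+61+35=125
- #1+#3+#4: cost 3+7+4=14, value 25+61+35=121
- #1+#2+#3: cost 3+3+7=13, value 25+29+61=115
Best: 129 util.

129 util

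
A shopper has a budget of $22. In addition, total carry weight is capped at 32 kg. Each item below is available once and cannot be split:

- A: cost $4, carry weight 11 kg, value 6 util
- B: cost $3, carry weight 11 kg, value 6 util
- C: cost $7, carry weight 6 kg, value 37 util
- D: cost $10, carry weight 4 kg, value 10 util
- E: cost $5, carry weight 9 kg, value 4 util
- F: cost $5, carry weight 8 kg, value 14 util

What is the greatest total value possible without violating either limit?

61 util

Feasible sets respecting both limits:
- C+D+F: cost 22, carry weight 18, value 61
- A+C+F: cost 16, carry weight 25, value 57
- B+C+F: cost 15, carry weight 25, value 57
- C+E+F: cost 17, carry weight 23, value 55
Best: 61 util.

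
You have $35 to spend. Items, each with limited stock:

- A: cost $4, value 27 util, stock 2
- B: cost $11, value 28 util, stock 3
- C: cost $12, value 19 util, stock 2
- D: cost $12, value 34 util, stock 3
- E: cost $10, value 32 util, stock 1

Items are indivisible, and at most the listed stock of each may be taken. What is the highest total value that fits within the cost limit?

122 util

Top feasible selections:
- 2×A + 2×D: cost 32, value 122
- 2×A + 1×D + 1×E: cost 30, value 120
Best: 122 util.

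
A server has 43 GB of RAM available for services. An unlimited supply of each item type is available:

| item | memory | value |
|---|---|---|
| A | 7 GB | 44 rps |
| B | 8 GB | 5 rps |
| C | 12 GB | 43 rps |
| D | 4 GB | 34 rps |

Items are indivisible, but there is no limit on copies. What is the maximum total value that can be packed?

350 rps

Best value-per-unit is D at 34/4; filling with it alone gives 10×34 = 340.
Optimal mix: 1×A + 9×D → memory 43, value 350.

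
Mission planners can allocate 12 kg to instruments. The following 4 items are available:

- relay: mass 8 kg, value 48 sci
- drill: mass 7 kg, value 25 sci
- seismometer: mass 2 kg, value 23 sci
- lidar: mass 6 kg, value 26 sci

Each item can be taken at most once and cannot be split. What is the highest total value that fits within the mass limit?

71 sci

This is a 0/1 knapsack; check combinations near the capacity.
- relay+seismometer: mass 8+2=10, value 48+23=71
- seismometer+lidar: mass 2+6=8, value 23+26=49
- relay: mass 8, value 48
Best: 71 sci.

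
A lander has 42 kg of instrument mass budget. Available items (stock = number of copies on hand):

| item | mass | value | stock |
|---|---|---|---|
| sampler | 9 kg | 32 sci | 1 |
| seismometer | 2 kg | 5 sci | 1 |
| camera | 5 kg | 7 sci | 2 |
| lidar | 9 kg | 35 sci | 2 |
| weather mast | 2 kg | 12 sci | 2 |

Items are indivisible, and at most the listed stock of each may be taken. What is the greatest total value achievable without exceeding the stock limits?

140 sci

Top feasible selections:
- 1×sampler + 2×camera + 2×lidar + 2×weather mast: mass 41, value 140
- 1×sampler + 1×seismometer + 1×camera + 2×lidar + 2×weather mast: mass 38, value 138
- 1×sampler + 1×camera + 2×lidar + 2×weather mast: mass 36, value 133
- 1×sampler + 1×seismometer + 2×camera + 2×lidar + 1×weather mast: mass 41, value 133
Best: 140 sci.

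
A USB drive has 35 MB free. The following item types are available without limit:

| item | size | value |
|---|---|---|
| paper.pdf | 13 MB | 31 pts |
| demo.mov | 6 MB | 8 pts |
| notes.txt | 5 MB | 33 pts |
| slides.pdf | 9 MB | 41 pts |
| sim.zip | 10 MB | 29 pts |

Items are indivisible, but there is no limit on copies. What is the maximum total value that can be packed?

231 pts

Best value-per-unit is notes.txt at 33/5, and filling with it alone uses size 7×5=35. No mix of the others beats 7×33 = 231.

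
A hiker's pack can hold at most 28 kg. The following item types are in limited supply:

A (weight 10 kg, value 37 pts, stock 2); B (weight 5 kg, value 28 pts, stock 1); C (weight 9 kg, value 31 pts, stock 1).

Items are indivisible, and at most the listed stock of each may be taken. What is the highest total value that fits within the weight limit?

Best selections within weight 28 and stock limits:
- 2×A + 1×B: weight 25, value 102
- 1×A + 1×B + 1×C: weight 24, value 96
- 2×A: weight 20, value 74
- 1×A + 1×C: weight 19, value 68
Best: 102 pts.

102 pts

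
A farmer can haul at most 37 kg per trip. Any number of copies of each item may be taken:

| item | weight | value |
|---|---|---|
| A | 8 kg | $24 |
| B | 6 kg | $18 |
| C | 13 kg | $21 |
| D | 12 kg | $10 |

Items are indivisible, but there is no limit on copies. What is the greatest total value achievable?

$108

Best value-per-unit is A at 24/8; filling with it alone gives 4×24 = 96.
Optimal mix: 3×A + 2×B → weight 36, value 108.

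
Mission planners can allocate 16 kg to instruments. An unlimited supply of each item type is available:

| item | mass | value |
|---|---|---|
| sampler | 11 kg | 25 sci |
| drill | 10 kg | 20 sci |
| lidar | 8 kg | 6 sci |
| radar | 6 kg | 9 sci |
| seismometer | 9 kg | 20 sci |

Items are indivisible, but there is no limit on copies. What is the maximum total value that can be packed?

29 sci

Best value-per-unit is sampler at 25/11; filling with it alone gives 1×25 = 25.
Optimal mix: 1×drill + 1×radar → mass 16, value 29.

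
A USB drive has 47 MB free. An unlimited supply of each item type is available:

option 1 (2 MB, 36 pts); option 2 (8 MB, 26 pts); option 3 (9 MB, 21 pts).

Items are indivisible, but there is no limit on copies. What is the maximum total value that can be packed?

Best value-per-unit is option 1 at 36/2, and filling with it alone uses size 23×2=46. No mix of the others beats 23×36 = 828.

828 pts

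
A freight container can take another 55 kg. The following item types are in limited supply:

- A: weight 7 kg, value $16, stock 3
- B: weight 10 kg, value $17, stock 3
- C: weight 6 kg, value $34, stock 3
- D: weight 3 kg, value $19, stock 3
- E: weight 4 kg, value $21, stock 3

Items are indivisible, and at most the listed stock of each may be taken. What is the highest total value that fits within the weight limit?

Top feasible selections:
- 2×A + 3×C + 3×D + 3×E: weight 53, value 254
- 1×B + 3×C + 3×D + 3×E: weight 49, value 239
Best: $254.

$254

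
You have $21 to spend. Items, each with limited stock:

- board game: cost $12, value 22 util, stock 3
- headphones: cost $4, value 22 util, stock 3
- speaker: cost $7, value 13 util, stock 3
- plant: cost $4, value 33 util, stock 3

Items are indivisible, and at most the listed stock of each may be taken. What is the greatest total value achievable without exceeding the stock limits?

Best selections within cost 21 and stock limits:
- 2×headphones + 3×plant: cost 20, value 143
- 3×headphones + 2×plant: cost 20, value 132
Best: 143 util.

143 util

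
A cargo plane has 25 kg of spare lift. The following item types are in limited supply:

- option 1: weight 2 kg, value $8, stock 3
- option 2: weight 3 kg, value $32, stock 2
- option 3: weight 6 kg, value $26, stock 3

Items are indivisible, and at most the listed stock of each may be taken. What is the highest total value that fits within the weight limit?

Top feasible selections:
- 2×option 2 + 3×option 3: weight 24, value 142
- 3×option 1 + 2×option 2 + 2×option 3: weight 24, value 140
- 2×option 1 + 2×option 2 + 2×option 3: weight 22, value 132
- 2×option 1 + 1×option 2 + 3×option 3: weight 25, value 126
Best: $142.

$142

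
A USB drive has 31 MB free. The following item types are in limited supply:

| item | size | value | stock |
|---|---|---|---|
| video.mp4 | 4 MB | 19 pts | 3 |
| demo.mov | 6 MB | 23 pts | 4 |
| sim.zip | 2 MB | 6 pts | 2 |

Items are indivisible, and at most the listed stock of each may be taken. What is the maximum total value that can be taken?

Top feasible selections:
- 3×video.mp4 + 3×demo.mov: size 30, value 126
- 2×video.mp4 + 3×demo.mov + 2×sim.zip: size 30, value 119
- 1×video.mp4 + 4×demo.mov + 1×sim.zip: size 30, value 117
Best: 126 pts.

126 pts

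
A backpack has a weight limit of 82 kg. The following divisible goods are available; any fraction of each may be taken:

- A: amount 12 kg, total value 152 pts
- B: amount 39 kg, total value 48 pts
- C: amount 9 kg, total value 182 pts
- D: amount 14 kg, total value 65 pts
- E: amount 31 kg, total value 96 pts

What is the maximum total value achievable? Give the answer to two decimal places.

Take in order of value per unit:
- C (182/9 per unit): all 9 → value 182, running total 182.00
- A (152/12 per unit): all 12 → value 152, running total 334.00
- D (65/14 per unit): all 14 → value 65, running total 399.00
- E (96/31 per unit): all 31 → value 96, running total 495.00
- B (48/39 per unit): 16 of 39 → value 16×48/39 = 19.6923, running total 514.69
Total 514.69.

514.69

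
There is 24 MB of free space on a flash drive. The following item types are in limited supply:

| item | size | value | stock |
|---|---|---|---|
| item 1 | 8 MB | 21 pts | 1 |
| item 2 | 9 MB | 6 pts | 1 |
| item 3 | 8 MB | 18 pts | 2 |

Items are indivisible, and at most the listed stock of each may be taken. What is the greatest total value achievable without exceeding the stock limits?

Best selections within size 24 and stock limits:
- 1×item 1 + 2×item 3: size 24, value 57
- 1×item 1 + 1×item 3: size 16, value 39
Best: 57 pts.

57 pts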